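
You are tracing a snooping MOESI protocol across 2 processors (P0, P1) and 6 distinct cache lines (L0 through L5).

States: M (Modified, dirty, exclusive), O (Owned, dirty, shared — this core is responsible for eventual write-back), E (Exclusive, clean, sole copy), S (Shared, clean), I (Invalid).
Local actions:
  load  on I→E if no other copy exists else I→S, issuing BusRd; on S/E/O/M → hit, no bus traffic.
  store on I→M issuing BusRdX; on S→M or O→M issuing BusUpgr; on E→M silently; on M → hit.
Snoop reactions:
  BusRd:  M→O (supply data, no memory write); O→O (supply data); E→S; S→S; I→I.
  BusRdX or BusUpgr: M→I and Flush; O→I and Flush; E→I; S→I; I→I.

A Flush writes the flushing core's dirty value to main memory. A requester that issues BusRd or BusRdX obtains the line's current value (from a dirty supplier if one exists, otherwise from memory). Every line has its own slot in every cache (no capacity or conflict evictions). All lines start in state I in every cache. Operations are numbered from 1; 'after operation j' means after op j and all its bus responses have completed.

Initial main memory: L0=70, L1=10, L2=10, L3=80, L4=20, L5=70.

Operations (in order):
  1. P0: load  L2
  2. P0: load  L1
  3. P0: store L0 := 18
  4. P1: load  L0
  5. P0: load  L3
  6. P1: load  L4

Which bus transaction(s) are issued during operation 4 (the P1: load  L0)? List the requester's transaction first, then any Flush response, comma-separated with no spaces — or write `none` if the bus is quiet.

  op1 P0: load  L2 → E/I on L2; bus BusRd; mem=10
  op2 P0: load  L1 → E/I on L1; bus BusRd; mem=10
  op3 P0: store L0 := 18 → M/I on L0; bus BusRdX; mem=70
  op4 P1: load  L0 → O/S on L0; bus BusRd; mem=70
  op5 P0: load  L3 → E/I on L3; bus BusRd; mem=80
  op6 P1: load  L4 → I/E on L4; bus BusRd; mem=20

bus = BusRd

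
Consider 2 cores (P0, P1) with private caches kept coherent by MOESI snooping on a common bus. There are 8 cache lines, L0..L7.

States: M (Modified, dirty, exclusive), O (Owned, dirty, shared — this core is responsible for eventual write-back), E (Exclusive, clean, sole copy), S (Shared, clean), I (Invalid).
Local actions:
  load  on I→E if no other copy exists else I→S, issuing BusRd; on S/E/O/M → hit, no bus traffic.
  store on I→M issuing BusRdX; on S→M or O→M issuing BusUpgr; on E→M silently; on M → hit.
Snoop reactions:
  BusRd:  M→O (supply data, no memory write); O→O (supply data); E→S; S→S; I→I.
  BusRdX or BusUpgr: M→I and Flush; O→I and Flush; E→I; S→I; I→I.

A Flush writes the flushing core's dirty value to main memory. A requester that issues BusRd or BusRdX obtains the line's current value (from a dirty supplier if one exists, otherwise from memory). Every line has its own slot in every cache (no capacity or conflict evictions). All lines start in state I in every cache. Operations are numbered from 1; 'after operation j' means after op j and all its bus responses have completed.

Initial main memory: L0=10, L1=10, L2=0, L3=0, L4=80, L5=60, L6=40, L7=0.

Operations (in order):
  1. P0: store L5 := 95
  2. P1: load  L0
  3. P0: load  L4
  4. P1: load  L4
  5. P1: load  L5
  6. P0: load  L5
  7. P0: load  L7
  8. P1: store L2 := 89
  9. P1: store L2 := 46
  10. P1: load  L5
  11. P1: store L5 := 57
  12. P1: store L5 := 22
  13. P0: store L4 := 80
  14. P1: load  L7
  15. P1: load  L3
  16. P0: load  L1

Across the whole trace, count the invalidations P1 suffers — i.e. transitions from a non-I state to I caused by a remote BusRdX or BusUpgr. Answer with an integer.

invalidations = 1

[1] P0: store L5 := 95 | P0:M(95), P1:I | bus: BusRdX
[2] P1: load  L0 | P0:I, P1:E(10) | bus: BusRd
[3] P0: load  L4 | P0:E(80), P1:I | bus: BusRd
[4] P1: load  L4 | P0:S(80), P1:S(80) | bus: BusRd
[5] P1: load  L5 | P0:O(95), P1:S(95) | bus: BusRd
[6] P0: load  L5 | P0:O(95), P1:S(95) | bus: none
[7] P0: load  L7 | P0:E(0), P1:I | bus: BusRd
[8] P1: store L2 := 89 | P0:I, P1:M(89) | bus: BusRdX
[9] P1: store L2 := 46 | P0:I, P1:M(46) | bus: none
[10] P1: load  L5 | P0:O(95), P1:S(95) | bus: none
[11] P1: store L5 := 57 | P0:I, P1:M(57) | bus: BusUpgr,Flush
[12] P1: store L5 := 22 | P0:I, P1:M(22) | bus: none
[13] P0: store L4 := 80 | P0:M(80), P1:I | bus: BusUpgr
[14] P1: load  L7 | P0:S(0), P1:S(0) | bus: BusRd
[15] P1: load  L3 | P0:I, P1:E(0) | bus: BusRd
[16] P0: load  L1 | P0:E(10), P1:I | bus: BusRd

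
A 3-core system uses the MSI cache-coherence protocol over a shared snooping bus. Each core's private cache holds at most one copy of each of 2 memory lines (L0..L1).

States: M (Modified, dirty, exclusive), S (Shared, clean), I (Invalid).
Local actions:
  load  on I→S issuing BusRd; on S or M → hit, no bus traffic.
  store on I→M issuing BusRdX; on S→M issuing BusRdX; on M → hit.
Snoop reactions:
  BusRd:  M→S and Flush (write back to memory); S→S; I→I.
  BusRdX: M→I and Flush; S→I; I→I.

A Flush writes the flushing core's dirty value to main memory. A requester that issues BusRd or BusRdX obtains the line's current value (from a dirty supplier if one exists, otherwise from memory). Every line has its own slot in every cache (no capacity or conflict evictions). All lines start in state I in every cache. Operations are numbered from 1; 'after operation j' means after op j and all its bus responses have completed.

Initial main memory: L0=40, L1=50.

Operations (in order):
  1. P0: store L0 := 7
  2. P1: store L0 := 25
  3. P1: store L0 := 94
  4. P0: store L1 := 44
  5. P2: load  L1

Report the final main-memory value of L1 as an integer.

  op1 P0: store L0 := 7 → M/I/I on L0; bus BusRdX; mem=40
  op2 P1: store L0 := 25 → I/M/I on L0; bus BusRdX Flush; mem=7
  op3 P1: store L0 := 94 → I/M/I on L0; bus (none); mem=7
  op4 P0: store L1 := 44 → M/I/I on L1; bus BusRdX; mem=50
  op5 P2: load  L1 → S/I/S on L1; bus BusRd Flush; mem=44

memory[L1] = 44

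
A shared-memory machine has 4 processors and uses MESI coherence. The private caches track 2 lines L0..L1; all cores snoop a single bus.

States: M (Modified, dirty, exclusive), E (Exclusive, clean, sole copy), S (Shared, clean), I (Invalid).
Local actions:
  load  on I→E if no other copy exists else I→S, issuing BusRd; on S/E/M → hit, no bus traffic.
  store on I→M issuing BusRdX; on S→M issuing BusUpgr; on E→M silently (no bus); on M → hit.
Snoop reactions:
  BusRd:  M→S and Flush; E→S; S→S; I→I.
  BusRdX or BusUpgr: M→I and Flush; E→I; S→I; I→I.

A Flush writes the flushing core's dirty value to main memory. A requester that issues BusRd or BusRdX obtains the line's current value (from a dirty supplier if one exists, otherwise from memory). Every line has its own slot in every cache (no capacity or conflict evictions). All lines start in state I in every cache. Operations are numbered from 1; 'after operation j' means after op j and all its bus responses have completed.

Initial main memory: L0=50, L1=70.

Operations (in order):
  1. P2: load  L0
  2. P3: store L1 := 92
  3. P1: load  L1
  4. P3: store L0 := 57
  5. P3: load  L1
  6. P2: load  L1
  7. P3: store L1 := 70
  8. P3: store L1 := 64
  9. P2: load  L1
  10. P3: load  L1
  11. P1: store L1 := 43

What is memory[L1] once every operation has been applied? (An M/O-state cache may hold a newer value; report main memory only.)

  op1 P2: load  L0 → I/I/E/I on L0; bus BusRd; mem=50
  op2 P3: store L1 := 92 → I/I/I/M on L1; bus BusRdX; mem=70
  op3 P1: load  L1 → I/S/I/S on L1; bus BusRd Flush; mem=92
  op4 P3: store L0 := 57 → I/I/I/M on L0; bus BusRdX; mem=50
  op5 P3: load  L1 → I/S/I/S on L1; bus (none); mem=92
  op6 P2: load  L1 → I/S/S/S on L1; bus BusRd; mem=92
  op7 P3: store L1 := 70 → I/I/I/M on L1; bus BusUpgr; mem=92
  op8 P3: store L1 := 64 → I/I/I/M on L1; bus (none); mem=92
  op9 P2: load  L1 → I/I/S/S on L1; bus BusRd Flush; mem=64
  op10 P3: load  L1 → I/I/S/S on L1; bus (none); mem=64
  op11 P1: store L1 := 43 → I/M/I/I on L1; bus BusRdX; mem=64

memory[L1] = 64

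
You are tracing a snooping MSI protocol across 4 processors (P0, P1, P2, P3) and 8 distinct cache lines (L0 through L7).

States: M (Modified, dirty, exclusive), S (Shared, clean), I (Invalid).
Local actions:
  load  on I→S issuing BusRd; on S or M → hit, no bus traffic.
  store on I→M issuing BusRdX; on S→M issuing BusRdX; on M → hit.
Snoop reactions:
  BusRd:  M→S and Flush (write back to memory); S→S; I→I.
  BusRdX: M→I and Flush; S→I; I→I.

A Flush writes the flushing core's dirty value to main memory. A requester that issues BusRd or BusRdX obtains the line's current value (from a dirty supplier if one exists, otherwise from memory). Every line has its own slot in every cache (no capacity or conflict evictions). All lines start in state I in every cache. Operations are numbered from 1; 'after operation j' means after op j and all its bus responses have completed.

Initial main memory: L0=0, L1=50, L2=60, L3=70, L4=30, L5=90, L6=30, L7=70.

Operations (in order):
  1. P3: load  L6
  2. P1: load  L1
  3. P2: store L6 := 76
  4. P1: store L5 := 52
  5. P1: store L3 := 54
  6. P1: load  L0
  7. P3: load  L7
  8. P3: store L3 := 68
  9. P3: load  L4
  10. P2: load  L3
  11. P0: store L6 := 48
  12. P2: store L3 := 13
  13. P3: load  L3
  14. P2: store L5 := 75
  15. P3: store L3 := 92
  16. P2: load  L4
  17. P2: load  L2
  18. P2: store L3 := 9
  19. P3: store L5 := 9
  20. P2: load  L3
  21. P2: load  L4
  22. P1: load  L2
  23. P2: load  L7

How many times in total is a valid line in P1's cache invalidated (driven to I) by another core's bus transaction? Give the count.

step 1: P3: load  L6  ⟶  IIIS  (L6)  txn=BusRd  M[L6]=30
step 2: P1: load  L1  ⟶  ISII  (L1)  txn=BusRd  M[L1]=50
step 3: P2: store L6 := 76  ⟶  IIMI  (L6)  txn=BusRdX  M[L6]=30
step 4: P1: store L5 := 52  ⟶  IMII  (L5)  txn=BusRdX  M[L5]=90
step 5: P1: store L3 := 54  ⟶  IMII  (L3)  txn=BusRdX  M[L3]=70
step 6: P1: load  L0  ⟶  ISII  (L0)  txn=BusRd  M[L0]=0
step 7: P3: load  L7  ⟶  IIIS  (L7)  txn=BusRd  M[L7]=70
step 8: P3: store L3 := 68  ⟶  IIIM  (L3)  txn=BusRdX+Flush  M[L3]=54
step 9: P3: load  L4  ⟶  IIIS  (L4)  txn=BusRd  M[L4]=30
step 10: P2: load  L3  ⟶  IISS  (L3)  txn=BusRd+Flush  M[L3]=68
step 11: P0: store L6 := 48  ⟶  MIII  (L6)  txn=BusRdX+Flush  M[L6]=76
step 12: P2: store L3 := 13  ⟶  IIMI  (L3)  txn=BusRdX  M[L3]=68
step 13: P3: load  L3  ⟶  IISS  (L3)  txn=BusRd+Flush  M[L3]=13
step 14: P2: store L5 := 75  ⟶  IIMI  (L5)  txn=BusRdX+Flush  M[L5]=52
step 15: P3: store L3 := 92  ⟶  IIIM  (L3)  txn=BusRdX  M[L3]=13
step 16: P2: load  L4  ⟶  IISS  (L4)  txn=BusRd  M[L4]=30
step 17: P2: load  L2  ⟶  IISI  (L2)  txn=BusRd  M[L2]=60
step 18: P2: store L3 := 9  ⟶  IIMI  (L3)  txn=BusRdX+Flush  M[L3]=92
step 19: P3: store L5 := 9  ⟶  IIIM  (L5)  txn=BusRdX+Flush  M[L5]=75
step 20: P2: load  L3  ⟶  IIMI  (L3)  txn=∅  M[L3]=92
step 21: P2: load  L4  ⟶  IISS  (L4)  txn=∅  M[L4]=30
step 22: P1: load  L2  ⟶  ISSI  (L2)  txn=BusRd  M[L2]=60
step 23: P2: load  L7  ⟶  IISS  (L7)  txn=BusRd  M[L7]=70

invalidations = 2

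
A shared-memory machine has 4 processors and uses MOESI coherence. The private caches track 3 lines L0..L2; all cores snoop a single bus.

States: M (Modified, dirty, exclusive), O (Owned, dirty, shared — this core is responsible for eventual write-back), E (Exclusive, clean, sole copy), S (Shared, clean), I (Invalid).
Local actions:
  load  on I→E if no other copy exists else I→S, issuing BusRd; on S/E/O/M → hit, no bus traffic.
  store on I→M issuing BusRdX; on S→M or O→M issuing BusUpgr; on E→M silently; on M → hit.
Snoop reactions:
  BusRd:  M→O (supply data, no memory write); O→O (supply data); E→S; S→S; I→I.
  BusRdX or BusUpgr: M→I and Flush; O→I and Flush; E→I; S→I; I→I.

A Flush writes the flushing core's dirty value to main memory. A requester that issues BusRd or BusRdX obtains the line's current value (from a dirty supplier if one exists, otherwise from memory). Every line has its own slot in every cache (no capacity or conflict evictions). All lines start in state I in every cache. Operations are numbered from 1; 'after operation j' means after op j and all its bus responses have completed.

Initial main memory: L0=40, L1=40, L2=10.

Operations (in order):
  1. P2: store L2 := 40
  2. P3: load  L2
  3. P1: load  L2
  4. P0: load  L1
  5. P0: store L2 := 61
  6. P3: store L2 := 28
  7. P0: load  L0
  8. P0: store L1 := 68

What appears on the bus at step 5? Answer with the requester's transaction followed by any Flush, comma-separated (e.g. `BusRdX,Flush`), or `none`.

  op1 P2: store L2 := 40 → I/I/M/I on L2; bus BusRdX; mem=10
  op2 P3: load  L2 → I/I/O/S on L2; bus BusRd; mem=10
  op3 P1: load  L2 → I/S/O/S on L2; bus BusRd; mem=10
  op4 P0: load  L1 → E/I/I/I on L1; bus BusRd; mem=40
  op5 P0: store L2 := 61 → M/I/I/I on L2; bus BusRdX Flush; mem=40
  op6 P3: store L2 := 28 → I/I/I/M on L2; bus BusRdX Flush; mem=61
  op7 P0: load  L0 → E/I/I/I on L0; bus BusRd; mem=40
  op8 P0: store L1 := 68 → M/I/I/I on L1; bus (none); mem=40

bus = BusRdX,Flush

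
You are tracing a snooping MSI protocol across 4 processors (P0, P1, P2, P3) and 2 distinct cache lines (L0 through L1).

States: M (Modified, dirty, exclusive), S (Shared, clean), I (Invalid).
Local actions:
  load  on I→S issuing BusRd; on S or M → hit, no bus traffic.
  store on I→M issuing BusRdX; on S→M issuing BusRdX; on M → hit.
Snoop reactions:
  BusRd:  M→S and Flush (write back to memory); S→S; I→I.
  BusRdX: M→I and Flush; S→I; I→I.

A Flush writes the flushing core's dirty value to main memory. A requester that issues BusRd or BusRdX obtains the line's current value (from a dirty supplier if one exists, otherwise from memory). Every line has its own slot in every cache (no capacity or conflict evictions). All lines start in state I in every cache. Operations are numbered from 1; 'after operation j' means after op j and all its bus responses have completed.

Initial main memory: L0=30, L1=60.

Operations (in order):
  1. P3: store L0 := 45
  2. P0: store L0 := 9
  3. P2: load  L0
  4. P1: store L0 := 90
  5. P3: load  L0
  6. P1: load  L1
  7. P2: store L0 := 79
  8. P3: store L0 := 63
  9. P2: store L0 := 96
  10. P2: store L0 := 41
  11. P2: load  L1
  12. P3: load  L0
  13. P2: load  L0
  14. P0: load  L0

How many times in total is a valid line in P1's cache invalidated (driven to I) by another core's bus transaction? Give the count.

step 1: P3: store L0 := 45  ⟶  IIIM  (L0)  txn=BusRdX  M[L0]=30
step 2: P0: store L0 := 9  ⟶  MIII  (L0)  txn=BusRdX+Flush  M[L0]=45
step 3: P2: load  L0  ⟶  SISI  (L0)  txn=BusRd+Flush  M[L0]=9
step 4: P1: store L0 := 90  ⟶  IMII  (L0)  txn=BusRdX  M[L0]=9
step 5: P3: load  L0  ⟶  ISIS  (L0)  txn=BusRd+Flush  M[L0]=90
step 6: P1: load  L1  ⟶  ISII  (L1)  txn=BusRd  M[L1]=60
step 7: P2: store L0 := 79  ⟶  IIMI  (L0)  txn=BusRdX  M[L0]=90
step 8: P3: store L0 := 63  ⟶  IIIM  (L0)  txn=BusRdX+Flush  M[L0]=79
step 9: P2: store L0 := 96  ⟶  IIMI  (L0)  txn=BusRdX+Flush  M[L0]=63
step 10: P2: store L0 := 41  ⟶  IIMI  (L0)  txn=∅  M[L0]=63
step 11: P2: load  L1  ⟶  ISSI  (L1)  txn=BusRd  M[L1]=60
step 12: P3: load  L0  ⟶  IISS  (L0)  txn=BusRd+Flush  M[L0]=41
step 13: P2: load  L0  ⟶  IISS  (L0)  txn=∅  M[L0]=41
step 14: P0: load  L0  ⟶  SISS  (L0)  txn=BusRd  M[L0]=41

invalidations = 1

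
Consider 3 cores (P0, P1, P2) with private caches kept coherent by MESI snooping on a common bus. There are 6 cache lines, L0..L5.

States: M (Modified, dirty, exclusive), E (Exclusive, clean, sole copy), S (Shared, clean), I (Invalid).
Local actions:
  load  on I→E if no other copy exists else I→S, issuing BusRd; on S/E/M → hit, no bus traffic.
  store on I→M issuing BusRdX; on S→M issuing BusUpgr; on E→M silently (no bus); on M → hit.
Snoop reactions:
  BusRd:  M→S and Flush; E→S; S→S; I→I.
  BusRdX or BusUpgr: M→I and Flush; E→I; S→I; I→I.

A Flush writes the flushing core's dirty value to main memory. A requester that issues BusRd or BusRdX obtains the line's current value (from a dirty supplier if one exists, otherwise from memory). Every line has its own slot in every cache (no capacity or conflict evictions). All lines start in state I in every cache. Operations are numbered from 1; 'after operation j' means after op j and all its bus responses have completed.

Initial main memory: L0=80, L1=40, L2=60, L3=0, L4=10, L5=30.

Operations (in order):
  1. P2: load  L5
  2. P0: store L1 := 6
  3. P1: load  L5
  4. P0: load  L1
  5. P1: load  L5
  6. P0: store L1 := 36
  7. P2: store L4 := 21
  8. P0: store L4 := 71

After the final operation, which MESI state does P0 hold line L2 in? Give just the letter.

state = I

[1] P2: load  L5 | P0:I, P1:I, P2:E(30) | bus: BusRd
[2] P0: store L1 := 6 | P0:M(6), P1:I, P2:I | bus: BusRdX
[3] P1: load  L5 | P0:I, P1:S(30), P2:S(30) | bus: BusRd
[4] P0: load  L1 | P0:M(6), P1:I, P2:I | bus: none
[5] P1: load  L5 | P0:I, P1:S(30), P2:S(30) | bus: none
[6] P0: store L1 := 36 | P0:M(36), P1:I, P2:I | bus: none
[7] P2: store L4 := 21 | P0:I, P1:I, P2:M(21) | bus: BusRdX
[8] P0: store L4 := 71 | P0:M(71), P1:I, P2:I | bus: BusRdX,Flush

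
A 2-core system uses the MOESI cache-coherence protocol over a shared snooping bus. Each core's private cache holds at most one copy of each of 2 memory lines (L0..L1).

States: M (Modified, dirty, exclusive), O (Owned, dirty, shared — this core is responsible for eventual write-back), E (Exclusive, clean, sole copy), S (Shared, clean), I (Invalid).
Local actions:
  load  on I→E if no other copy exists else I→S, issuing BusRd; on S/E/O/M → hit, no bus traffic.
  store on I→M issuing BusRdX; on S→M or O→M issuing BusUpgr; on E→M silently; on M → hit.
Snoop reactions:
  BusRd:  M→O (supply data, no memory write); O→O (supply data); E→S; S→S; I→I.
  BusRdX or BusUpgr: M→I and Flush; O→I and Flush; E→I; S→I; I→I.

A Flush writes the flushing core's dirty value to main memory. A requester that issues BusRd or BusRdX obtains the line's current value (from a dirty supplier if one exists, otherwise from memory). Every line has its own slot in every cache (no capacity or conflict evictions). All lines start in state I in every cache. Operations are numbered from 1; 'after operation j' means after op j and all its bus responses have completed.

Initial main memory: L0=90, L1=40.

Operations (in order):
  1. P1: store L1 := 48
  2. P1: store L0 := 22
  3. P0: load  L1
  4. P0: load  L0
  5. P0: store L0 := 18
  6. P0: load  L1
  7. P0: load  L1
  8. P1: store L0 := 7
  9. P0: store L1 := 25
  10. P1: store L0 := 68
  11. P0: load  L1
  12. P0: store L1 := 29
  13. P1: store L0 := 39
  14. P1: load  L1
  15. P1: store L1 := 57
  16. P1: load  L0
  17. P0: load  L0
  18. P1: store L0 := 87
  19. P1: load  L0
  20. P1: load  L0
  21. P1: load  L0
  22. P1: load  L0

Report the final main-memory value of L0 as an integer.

memory[L0] = 18

step 1: P1: store L1 := 48  ⟶  IM  (L1)  txn=BusRdX  M[L1]=40
step 2: P1: store L0 := 22  ⟶  IM  (L0)  txn=BusRdX  M[L0]=90
step 3: P0: load  L1  ⟶  SO  (L1)  txn=BusRd  M[L1]=40
step 4: P0: load  L0  ⟶  SO  (L0)  txn=BusRd  M[L0]=90
step 5: P0: store L0 := 18  ⟶  MI  (L0)  txn=BusUpgr+Flush  M[L0]=22
step 6: P0: load  L1  ⟶  SO  (L1)  txn=∅  M[L1]=40
step 7: P0: load  L1  ⟶  SO  (L1)  txn=∅  M[L1]=40
step 8: P1: store L0 := 7  ⟶  IM  (L0)  txn=BusRdX+Flush  M[L0]=18
step 9: P0: store L1 := 25  ⟶  MI  (L1)  txn=BusUpgr+Flush  M[L1]=48
step 10: P1: store L0 := 68  ⟶  IM  (L0)  txn=∅  M[L0]=18
step 11: P0: load  L1  ⟶  MI  (L1)  txn=∅  M[L1]=48
step 12: P0: store L1 := 29  ⟶  MI  (L1)  txn=∅  M[L1]=48
step 13: P1: store L0 := 39  ⟶  IM  (L0)  txn=∅  M[L0]=18
step 14: P1: load  L1  ⟶  OS  (L1)  txn=BusRd  M[L1]=48
step 15: P1: store L1 := 57  ⟶  IM  (L1)  txn=BusUpgr+Flush  M[L1]=29
step 16: P1: load  L0  ⟶  IM  (L0)  txn=∅  M[L0]=18
step 17: P0: load  L0  ⟶  SO  (L0)  txn=BusRd  M[L0]=18
step 18: P1: store L0 := 87  ⟶  IM  (L0)  txn=BusUpgr  M[L0]=18
step 19: P1: load  L0  ⟶  IM  (L0)  txn=∅  M[L0]=18
step 20: P1: load  L0  ⟶  IM  (L0)  txn=∅  M[L0]=18
step 21: P1: load  L0  ⟶  IM  (L0)  txn=∅  M[L0]=18
step 22: P1: load  L0  ⟶  IM  (L0)  txn=∅  M[L0]=18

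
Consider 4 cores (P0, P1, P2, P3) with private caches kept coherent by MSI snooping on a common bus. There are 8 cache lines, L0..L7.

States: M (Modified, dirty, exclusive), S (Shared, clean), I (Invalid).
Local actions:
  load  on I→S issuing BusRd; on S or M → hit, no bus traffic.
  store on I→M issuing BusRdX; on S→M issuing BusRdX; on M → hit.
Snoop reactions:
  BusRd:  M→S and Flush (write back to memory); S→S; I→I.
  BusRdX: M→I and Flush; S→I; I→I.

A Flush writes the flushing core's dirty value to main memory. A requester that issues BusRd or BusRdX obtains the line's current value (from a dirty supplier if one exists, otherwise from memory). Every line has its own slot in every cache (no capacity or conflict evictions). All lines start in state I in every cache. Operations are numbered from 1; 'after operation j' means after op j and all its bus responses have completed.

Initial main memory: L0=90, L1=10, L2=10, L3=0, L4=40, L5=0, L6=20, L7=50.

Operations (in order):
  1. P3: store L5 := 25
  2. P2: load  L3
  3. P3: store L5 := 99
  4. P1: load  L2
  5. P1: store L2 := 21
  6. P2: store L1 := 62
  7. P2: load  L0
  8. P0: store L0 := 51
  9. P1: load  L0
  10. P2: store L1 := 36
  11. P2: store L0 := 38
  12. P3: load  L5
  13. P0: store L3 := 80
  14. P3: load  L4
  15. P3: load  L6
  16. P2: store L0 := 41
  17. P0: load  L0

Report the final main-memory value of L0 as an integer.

memory[L0] = 41

[1] P3: store L5 := 25 | P0:I, P1:I, P2:I, P3:M(25) | bus: BusRdX
[2] P2: load  L3 | P0:I, P1:I, P2:S(0), P3:I | bus: BusRd
[3] P3: store L5 := 99 | P0:I, P1:I, P2:I, P3:M(99) | bus: none
[4] P1: load  L2 | P0:I, P1:S(10), P2:I, P3:I | bus: BusRd
[5] P1: store L2 := 21 | P0:I, P1:M(21), P2:I, P3:I | bus: BusRdX
[6] P2: store L1 := 62 | P0:I, P1:I, P2:M(62), P3:I | bus: BusRdX
[7] P2: load  L0 | P0:I, P1:I, P2:S(90), P3:I | bus: BusRd
[8] P0: store L0 := 51 | P0:M(51), P1:I, P2:I, P3:I | bus: BusRdX
[9] P1: load  L0 | P0:S(51), P1:S(51), P2:I, P3:I | bus: BusRd,Flush
[10] P2: store L1 := 36 | P0:I, P1:I, P2:M(36), P3:I | bus: none
[11] P2: store L0 := 38 | P0:I, P1:I, P2:M(38), P3:I | bus: BusRdX
[12] P3: load  L5 | P0:I, P1:I, P2:I, P3:M(99) | bus: none
[13] P0: store L3 := 80 | P0:M(80), P1:I, P2:I, P3:I | bus: BusRdX
[14] P3: load  L4 | P0:I, P1:I, P2:I, P3:S(40) | bus: BusRd
[15] P3: load  L6 | P0:I, P1:I, P2:I, P3:S(20) | bus: BusRd
[16] P2: store L0 := 41 | P0:I, P1:I, P2:M(41), P3:I | bus: none
[17] P0: load  L0 | P0:S(41), P1:I, P2:S(41), P3:I | bus: BusRd,Flush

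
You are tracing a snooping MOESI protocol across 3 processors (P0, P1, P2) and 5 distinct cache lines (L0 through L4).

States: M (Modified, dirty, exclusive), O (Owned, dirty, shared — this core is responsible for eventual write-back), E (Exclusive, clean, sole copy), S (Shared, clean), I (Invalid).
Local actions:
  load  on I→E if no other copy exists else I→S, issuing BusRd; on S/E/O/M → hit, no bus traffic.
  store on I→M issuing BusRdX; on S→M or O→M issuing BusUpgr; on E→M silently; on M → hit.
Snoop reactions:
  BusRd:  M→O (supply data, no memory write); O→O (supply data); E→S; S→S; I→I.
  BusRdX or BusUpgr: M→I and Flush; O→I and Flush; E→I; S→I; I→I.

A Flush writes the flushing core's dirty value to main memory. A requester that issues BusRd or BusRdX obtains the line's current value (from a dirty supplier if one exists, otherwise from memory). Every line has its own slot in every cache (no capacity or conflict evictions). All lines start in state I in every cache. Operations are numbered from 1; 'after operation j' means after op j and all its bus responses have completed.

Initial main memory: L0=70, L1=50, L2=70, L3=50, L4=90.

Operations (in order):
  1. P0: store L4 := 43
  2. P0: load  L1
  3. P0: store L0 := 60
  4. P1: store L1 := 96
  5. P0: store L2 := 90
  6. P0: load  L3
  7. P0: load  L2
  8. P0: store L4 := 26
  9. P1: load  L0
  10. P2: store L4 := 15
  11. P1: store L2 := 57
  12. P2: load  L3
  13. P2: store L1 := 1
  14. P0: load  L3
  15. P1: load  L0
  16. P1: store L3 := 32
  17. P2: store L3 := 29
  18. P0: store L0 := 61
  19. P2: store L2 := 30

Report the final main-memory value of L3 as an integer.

memory[L3] = 32

[1] P0: store L4 := 43 | P0:M(43), P1:I, P2:I | bus: BusRdX
[2] P0: load  L1 | P0:E(50), P1:I, P2:I | bus: BusRd
[3] P0: store L0 := 60 | P0:M(60), P1:I, P2:I | bus: BusRdX
[4] P1: store L1 := 96 | P0:I, P1:M(96), P2:I | bus: BusRdX
[5] P0: store L2 := 90 | P0:M(90), P1:I, P2:I | bus: BusRdX
[6] P0: load  L3 | P0:E(50), P1:I, P2:I | bus: BusRd
[7] P0: load  L2 | P0:M(90), P1:I, P2:I | bus: none
[8] P0: store L4 := 26 | P0:M(26), P1:I, P2:I | bus: none
[9] P1: load  L0 | P0:O(60), P1:S(60), P2:I | bus: BusRd
[10] P2: store L4 := 15 | P0:I, P1:I, P2:M(15) | bus: BusRdX,Flush
[11] P1: store L2 := 57 | P0:I, P1:M(57), P2:I | bus: BusRdX,Flush
[12] P2: load  L3 | P0:S(50), P1:I, P2:S(50) | bus: BusRd
[13] P2: store L1 := 1 | P0:I, P1:I, P2:M(1) | bus: BusRdX,Flush
[14] P0: load  L3 | P0:S(50), P1:I, P2:S(50) | bus: none
[15] P1: load  L0 | P0:O(60), P1:S(60), P2:I | bus: none
[16] P1: store L3 := 32 | P0:I, P1:M(32), P2:I | bus: BusRdX
[17] P2: store L3 := 29 | P0:I, P1:I, P2:M(29) | bus: BusRdX,Flush
[18] P0: store L0 := 61 | P0:M(61), P1:I, P2:I | bus: BusUpgr
[19] P2: store L2 := 30 | P0:I, P1:I, P2:M(30) | bus: BusRdX,Flush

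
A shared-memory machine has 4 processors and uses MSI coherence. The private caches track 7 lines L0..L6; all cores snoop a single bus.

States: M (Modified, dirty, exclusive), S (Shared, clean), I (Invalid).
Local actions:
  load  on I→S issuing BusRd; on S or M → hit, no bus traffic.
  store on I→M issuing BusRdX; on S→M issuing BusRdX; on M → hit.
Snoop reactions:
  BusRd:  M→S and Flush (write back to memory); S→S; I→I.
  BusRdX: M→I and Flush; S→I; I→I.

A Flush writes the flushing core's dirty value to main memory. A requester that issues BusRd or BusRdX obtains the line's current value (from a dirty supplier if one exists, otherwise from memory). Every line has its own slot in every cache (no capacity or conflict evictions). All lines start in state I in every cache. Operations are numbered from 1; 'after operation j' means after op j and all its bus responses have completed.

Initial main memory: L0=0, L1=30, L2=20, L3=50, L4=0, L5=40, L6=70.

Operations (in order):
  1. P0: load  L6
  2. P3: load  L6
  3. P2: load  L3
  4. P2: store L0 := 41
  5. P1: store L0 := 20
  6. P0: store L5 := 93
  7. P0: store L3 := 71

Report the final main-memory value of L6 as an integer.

memory[L6] = 70

[1] P0: load  L6 | P0:S(70), P1:I, P2:I, P3:I | bus: BusRd
[2] P3: load  L6 | P0:S(70), P1:I, P2:I, P3:S(70) | bus: BusRd
[3] P2: load  L3 | P0:I, P1:I, P2:S(50), P3:I | bus: BusRd
[4] P2: store L0 := 41 | P0:I, P1:I, P2:M(41), P3:I | bus: BusRdX
[5] P1: store L0 := 20 | P0:I, P1:M(20), P2:I, P3:I | bus: BusRdX,Flush
[6] P0: store L5 := 93 | P0:M(93), P1:I, P2:I, P3:I | bus: BusRdX
[7] P0: store L3 := 71 | P0:M(71), P1:I, P2:I, P3:I | bus: BusRdX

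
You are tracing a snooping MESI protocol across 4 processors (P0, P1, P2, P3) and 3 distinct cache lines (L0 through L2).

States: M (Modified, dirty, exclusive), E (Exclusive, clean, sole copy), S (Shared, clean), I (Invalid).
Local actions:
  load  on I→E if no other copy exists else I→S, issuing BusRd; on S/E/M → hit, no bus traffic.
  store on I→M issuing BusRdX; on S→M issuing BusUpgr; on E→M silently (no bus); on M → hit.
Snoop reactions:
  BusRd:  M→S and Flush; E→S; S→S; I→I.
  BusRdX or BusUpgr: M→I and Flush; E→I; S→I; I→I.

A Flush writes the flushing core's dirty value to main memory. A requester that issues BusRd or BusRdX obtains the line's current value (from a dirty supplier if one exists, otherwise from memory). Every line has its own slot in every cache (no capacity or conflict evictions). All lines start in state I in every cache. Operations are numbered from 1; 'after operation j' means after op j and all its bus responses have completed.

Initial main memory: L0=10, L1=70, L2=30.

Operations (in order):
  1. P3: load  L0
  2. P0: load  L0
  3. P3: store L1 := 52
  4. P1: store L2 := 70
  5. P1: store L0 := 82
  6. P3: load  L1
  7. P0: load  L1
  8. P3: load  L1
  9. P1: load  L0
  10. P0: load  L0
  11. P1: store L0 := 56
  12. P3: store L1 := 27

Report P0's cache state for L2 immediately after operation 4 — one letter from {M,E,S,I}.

step 1: P3: load  L0  ⟶  IIIE  (L0)  txn=BusRd  M[L0]=10
step 2: P0: load  L0  ⟶  SIIS  (L0)  txn=BusRd  M[L0]=10
step 3: P3: store L1 := 52  ⟶  IIIM  (L1)  txn=BusRdX  M[L1]=70
step 4: P1: store L2 := 70  ⟶  IMII  (L2)  txn=BusRdX  M[L2]=30
step 5: P1: store L0 := 82  ⟶  IMII  (L0)  txn=BusRdX  M[L0]=10
step 6: P3: load  L1  ⟶  IIIM  (L1)  txn=∅  M[L1]=70
step 7: P0: load  L1  ⟶  SIIS  (L1)  txn=BusRd+Flush  M[L1]=52
step 8: P3: load  L1  ⟶  SIIS  (L1)  txn=∅  M[L1]=52
step 9: P1: load  L0  ⟶  IMII  (L0)  txn=∅  M[L0]=10
step 10: P0: load  L0  ⟶  SSII  (L0)  txn=BusRd+Flush  M[L0]=82
step 11: P1: store L0 := 56  ⟶  IMII  (L0)  txn=BusUpgr  M[L0]=82
step 12: P3: store L1 := 27  ⟶  IIIM  (L1)  txn=BusUpgr  M[L1]=52

state = I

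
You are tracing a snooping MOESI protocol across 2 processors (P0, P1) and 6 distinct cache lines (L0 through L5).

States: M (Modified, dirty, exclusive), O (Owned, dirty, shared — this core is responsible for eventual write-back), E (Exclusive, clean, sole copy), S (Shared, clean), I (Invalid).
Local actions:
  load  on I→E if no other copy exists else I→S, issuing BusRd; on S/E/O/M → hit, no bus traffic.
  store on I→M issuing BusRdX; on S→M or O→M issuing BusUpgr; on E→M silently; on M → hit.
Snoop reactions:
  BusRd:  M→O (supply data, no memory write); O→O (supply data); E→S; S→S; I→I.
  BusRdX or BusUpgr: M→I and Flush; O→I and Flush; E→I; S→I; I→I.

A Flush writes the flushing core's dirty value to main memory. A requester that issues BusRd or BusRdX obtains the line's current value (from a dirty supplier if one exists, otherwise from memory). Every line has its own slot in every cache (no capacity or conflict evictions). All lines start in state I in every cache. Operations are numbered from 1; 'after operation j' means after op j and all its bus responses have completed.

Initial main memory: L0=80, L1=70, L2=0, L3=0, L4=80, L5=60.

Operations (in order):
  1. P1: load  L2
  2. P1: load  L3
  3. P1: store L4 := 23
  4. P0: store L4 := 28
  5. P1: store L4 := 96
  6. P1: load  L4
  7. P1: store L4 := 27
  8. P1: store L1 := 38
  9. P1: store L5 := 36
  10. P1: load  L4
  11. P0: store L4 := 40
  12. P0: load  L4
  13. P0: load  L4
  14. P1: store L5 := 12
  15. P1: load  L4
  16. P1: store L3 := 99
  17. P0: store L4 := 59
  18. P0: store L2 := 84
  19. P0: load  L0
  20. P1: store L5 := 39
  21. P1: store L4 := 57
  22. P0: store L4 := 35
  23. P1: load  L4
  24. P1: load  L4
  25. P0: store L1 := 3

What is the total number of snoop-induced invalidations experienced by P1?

invalidations = 6

[1] P1: load  L2 | P0:I, P1:E(0) | bus: BusRd
[2] P1: load  L3 | P0:I, P1:E(0) | bus: BusRd
[3] P1: store L4 := 23 | P0:I, P1:M(23) | bus: BusRdX
[4] P0: store L4 := 28 | P0:M(28), P1:I | bus: BusRdX,Flush
[5] P1: store L4 := 96 | P0:I, P1:M(96) | bus: BusRdX,Flush
[6] P1: load  L4 | P0:I, P1:M(96) | bus: none
[7] P1: store L4 := 27 | P0:I, P1:M(27) | bus: none
[8] P1: store L1 := 38 | P0:I, P1:M(38) | bus: BusRdX
[9] P1: store L5 := 36 | P0:I, P1:M(36) | bus: BusRdX
[10] P1: load  L4 | P0:I, P1:M(27) | bus: none
[11] P0: store L4 := 40 | P0:M(40), P1:I | bus: BusRdX,Flush
[12] P0: load  L4 | P0:M(40), P1:I | bus: none
[13] P0: load  L4 | P0:M(40), P1:I | bus: none
[14] P1: store L5 := 12 | P0:I, P1:M(12) | bus: none
[15] P1: load  L4 | P0:O(40), P1:S(40) | bus: BusRd
[16] P1: store L3 := 99 | P0:I, P1:M(99) | bus: none
[17] P0: store L4 := 59 | P0:M(59), P1:I | bus: BusUpgr
[18] P0: store L2 := 84 | P0:M(84), P1:I | bus: BusRdX
[19] P0: load  L0 | P0:E(80), P1:I | bus: BusRd
[20] P1: store L5 := 39 | P0:I, P1:M(39) | bus: none
[21] P1: store L4 := 57 | P0:I, P1:M(57) | bus: BusRdX,Flush
[22] P0: store L4 := 35 | P0:M(35), P1:I | bus: BusRdX,Flush
[23] P1: load  L4 | P0:O(35), P1:S(35) | bus: BusRd
[24] P1: load  L4 | P0:O(35), P1:S(35) | bus: none
[25] P0: store L1 := 3 | P0:M(3), P1:I | bus: BusRdX,Flush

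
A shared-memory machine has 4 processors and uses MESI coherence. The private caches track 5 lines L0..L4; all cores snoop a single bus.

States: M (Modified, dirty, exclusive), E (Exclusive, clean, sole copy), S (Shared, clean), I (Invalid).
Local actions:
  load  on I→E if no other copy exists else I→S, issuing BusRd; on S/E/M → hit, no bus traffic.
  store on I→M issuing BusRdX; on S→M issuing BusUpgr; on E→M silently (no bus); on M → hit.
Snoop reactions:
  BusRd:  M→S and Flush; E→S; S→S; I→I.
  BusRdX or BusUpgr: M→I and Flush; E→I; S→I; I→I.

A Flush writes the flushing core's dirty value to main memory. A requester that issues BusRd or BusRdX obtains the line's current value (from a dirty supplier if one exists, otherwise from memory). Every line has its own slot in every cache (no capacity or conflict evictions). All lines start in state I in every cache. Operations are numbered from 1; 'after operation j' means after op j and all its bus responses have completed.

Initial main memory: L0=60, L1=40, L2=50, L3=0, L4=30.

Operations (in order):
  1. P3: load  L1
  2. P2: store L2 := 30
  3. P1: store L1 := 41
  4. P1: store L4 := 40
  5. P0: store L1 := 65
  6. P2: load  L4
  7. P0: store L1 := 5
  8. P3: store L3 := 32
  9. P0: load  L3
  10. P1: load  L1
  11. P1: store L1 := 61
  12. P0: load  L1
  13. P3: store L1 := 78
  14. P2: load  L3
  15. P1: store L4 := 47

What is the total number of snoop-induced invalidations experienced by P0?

invalidations = 2

[1] P3: load  L1 | P0:I, P1:I, P2:I, P3:E(40) | bus: BusRd
[2] P2: store L2 := 30 | P0:I, P1:I, P2:M(30), P3:I | bus: BusRdX
[3] P1: store L1 := 41 | P0:I, P1:M(41), P2:I, P3:I | bus: BusRdX
[4] P1: store L4 := 40 | P0:I, P1:M(40), P2:I, P3:I | bus: BusRdX
[5] P0: store L1 := 65 | P0:M(65), P1:I, P2:I, P3:I | bus: BusRdX,Flush
[6] P2: load  L4 | P0:I, P1:S(40), P2:S(40), P3:I | bus: BusRd,Flush
[7] P0: store L1 := 5 | P0:M(5), P1:I, P2:I, P3:I | bus: none
[8] P3: store L3 := 32 | P0:I, P1:I, P2:I, P3:M(32) | bus: BusRdX
[9] P0: load  L3 | P0:S(32), P1:I, P2:I, P3:S(32) | bus: BusRd,Flush
[10] P1: load  L1 | P0:S(5), P1:S(5), P2:I, P3:I | bus: BusRd,Flush
[11] P1: store L1 := 61 | P0:I, P1:M(61), P2:I, P3:I | bus: BusUpgr
[12] P0: load  L1 | P0:S(61), P1:S(61), P2:I, P3:I | bus: BusRd,Flush
[13] P3: store L1 := 78 | P0:I, P1:I, P2:I, P3:M(78) | bus: BusRdX
[14] P2: load  L3 | P0:S(32), P1:I, P2:S(32), P3:S(32) | bus: BusRd
[15] P1: store L4 := 47 | P0:I, P1:M(47), P2:I, P3:I | bus: BusUpgr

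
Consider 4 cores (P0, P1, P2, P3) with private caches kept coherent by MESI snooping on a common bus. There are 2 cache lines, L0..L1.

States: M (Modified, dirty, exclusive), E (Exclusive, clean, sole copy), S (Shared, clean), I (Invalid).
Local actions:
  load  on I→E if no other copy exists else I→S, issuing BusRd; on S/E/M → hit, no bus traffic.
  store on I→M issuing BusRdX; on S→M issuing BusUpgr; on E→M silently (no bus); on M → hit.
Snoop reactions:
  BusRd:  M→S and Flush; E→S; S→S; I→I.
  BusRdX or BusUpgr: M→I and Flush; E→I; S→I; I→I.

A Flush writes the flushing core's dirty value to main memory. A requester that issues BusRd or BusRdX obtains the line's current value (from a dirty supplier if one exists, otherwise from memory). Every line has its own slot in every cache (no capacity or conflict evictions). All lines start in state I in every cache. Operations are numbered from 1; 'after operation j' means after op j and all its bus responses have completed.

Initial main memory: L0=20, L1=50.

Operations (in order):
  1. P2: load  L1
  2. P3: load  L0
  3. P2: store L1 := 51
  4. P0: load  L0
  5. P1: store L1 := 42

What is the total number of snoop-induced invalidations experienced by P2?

step 1: P2: load  L1  ⟶  IIEI  (L1)  txn=BusRd  M[L1]=50
step 2: P3: load  L0  ⟶  IIIE  (L0)  txn=BusRd  M[L0]=20
step 3: P2: store L1 := 51  ⟶  IIMI  (L1)  txn=∅  M[L1]=50
step 4: P0: load  L0  ⟶  SIIS  (L0)  txn=BusRd  M[L0]=20
step 5: P1: store L1 := 42  ⟶  IMII  (L1)  txn=BusRdX+Flush  M[L1]=51

invalidations = 1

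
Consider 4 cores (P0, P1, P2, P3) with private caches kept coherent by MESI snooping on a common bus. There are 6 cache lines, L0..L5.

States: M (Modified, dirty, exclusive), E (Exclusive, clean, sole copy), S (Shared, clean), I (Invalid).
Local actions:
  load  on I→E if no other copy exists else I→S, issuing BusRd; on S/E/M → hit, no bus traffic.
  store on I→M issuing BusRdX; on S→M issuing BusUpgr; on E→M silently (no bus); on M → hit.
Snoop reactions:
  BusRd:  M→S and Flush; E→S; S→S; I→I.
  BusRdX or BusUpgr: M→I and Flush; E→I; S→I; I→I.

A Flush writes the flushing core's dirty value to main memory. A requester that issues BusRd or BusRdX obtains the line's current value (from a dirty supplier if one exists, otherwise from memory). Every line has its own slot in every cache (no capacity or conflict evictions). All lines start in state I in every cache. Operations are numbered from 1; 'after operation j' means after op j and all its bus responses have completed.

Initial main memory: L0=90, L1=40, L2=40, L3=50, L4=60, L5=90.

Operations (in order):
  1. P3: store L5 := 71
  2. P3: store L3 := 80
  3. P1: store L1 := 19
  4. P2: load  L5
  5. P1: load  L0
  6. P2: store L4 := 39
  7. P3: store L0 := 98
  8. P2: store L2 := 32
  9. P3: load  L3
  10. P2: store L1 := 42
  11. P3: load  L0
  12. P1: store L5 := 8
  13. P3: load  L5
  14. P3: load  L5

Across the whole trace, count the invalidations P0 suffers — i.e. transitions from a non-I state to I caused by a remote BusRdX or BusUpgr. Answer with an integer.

step 1: P3: store L5 := 71  ⟶  IIIM  (L5)  txn=BusRdX  M[L5]=90
step 2: P3: store L3 := 80  ⟶  IIIM  (L3)  txn=BusRdX  M[L3]=50
step 3: P1: store L1 := 19  ⟶  IMII  (L1)  txn=BusRdX  M[L1]=40
step 4: P2: load  L5  ⟶  IISS  (L5)  txn=BusRd+Flush  M[L5]=71
step 5: P1: load  L0  ⟶  IEII  (L0)  txn=BusRd  M[L0]=90
step 6: P2: store L4 := 39  ⟶  IIMI  (L4)  txn=BusRdX  M[L4]=60
step 7: P3: store L0 := 98  ⟶  IIIM  (L0)  txn=BusRdX  M[L0]=90
step 8: P2: store L2 := 32  ⟶  IIMI  (L2)  txn=BusRdX  M[L2]=40
step 9: P3: load  L3  ⟶  IIIM  (L3)  txn=∅  M[L3]=50
step 10: P2: store L1 := 42  ⟶  IIMI  (L1)  txn=BusRdX+Flush  M[L1]=19
step 11: P3: load  L0  ⟶  IIIM  (L0)  txn=∅  M[L0]=90
step 12: P1: store L5 := 8  ⟶  IMII  (L5)  txn=BusRdX  M[L5]=71
step 13: P3: load  L5  ⟶  ISIS  (L5)  txn=BusRd+Flush  M[L5]=8
step 14: P3: load  L5  ⟶  ISIS  (L5)  txn=∅  M[L5]=8

invalidations = 0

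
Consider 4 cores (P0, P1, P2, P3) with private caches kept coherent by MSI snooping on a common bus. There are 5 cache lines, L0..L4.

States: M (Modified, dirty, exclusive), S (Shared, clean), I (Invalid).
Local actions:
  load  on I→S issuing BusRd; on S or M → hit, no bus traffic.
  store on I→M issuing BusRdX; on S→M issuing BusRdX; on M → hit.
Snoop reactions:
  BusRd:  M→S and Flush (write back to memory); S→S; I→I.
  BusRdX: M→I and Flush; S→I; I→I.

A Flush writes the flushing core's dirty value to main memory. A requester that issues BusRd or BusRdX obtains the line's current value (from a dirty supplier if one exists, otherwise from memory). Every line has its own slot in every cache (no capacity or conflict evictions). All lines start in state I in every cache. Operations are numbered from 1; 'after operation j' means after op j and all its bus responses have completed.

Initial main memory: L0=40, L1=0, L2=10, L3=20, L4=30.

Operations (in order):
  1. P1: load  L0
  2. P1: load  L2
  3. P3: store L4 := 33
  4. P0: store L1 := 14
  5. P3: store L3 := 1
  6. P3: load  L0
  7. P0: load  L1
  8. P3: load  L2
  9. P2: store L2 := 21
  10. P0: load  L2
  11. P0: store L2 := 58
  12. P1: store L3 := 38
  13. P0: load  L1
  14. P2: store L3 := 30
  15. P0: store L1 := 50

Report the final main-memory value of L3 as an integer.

memory[L3] = 38

1. P1: load  L0  bus=[BusRd]  L0: P0=I P1=S P2=I P3=I  mem[L0]=40
2. P1: load  L2  bus=[BusRd]  L2: P0=I P1=S P2=I P3=I  mem[L2]=10
3. P3: store L4 := 33  bus=[BusRdX]  L4: P0=I P1=I P2=I P3=M  mem[L4]=30
4. P0: store L1 := 14  bus=[BusRdX]  L1: P0=M P1=I P2=I P3=I  mem[L1]=0
5. P3: store L3 := 1  bus=[BusRdX]  L3: P0=I P1=I P2=I P3=M  mem[L3]=20
6. P3: load  L0  bus=[BusRd]  L0: P0=I P1=S P2=I P3=S  mem[L0]=40
7. P0: load  L1  bus=[-]  L1: P0=M P1=I P2=I P3=I  mem[L1]=0
8. P3: load  L2  bus=[BusRd]  L2: P0=I P1=S P2=I P3=S  mem[L2]=10
9. P2: store L2 := 21  bus=[BusRdX]  L2: P0=I P1=I P2=M P3=I  mem[L2]=10
10. P0: load  L2  bus=[BusRd,Flush]  L2: P0=S P1=I P2=S P3=I  mem[L2]=21
11. P0: store L2 := 58  bus=[BusRdX]  L2: P0=M P1=I P2=I P3=I  mem[L2]=21
12. P1: store L3 := 38  bus=[BusRdX,Flush]  L3: P0=I P1=M P2=I P3=I  mem[L3]=1
13. P0: load  L1  bus=[-]  L1: P0=M P1=I P2=I P3=I  mem[L1]=0
14. P2: store L3 := 30  bus=[BusRdX,Flush]  L3: P0=I P1=I P2=M P3=I  mem[L3]=38
15. P0: store L1 := 50  bus=[-]  L1: P0=M P1=I P2=I P3=I  mem[L1]=0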